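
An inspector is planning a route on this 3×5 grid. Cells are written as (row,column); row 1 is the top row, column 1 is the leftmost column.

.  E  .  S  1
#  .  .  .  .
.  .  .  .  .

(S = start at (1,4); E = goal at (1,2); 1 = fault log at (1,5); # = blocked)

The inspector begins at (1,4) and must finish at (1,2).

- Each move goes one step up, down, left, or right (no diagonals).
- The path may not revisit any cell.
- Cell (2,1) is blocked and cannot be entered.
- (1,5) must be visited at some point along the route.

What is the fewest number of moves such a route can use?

6

Any route passes through (1,5) somewhere between (1,4) and (1,2). Summing Manhattan distances along the two legs ((1,4) → (1,5) → (1,2)) gives a lower bound of 1 + 3 = 4 moves.
The shortest route satisfying every rule uses 6 moves: (1,4) → (1,5) → (2,5) → (2,4) → (2,3) → (1,3) → (1,2).
The bound of 4 isn't tight here; checking systematically, no route of length 4 through 5 satisfies every constraint, so 6 is the minimum.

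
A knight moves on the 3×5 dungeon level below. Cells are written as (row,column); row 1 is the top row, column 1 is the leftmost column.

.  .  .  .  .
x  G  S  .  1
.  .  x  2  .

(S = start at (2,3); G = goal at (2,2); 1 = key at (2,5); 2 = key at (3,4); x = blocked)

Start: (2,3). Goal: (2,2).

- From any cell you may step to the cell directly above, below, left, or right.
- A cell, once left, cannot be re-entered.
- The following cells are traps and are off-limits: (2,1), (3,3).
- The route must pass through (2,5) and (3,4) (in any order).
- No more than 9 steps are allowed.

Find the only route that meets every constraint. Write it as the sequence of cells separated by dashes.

The budget equals the shortest possible length, so every move has to be on a shortest route through the required cells.
Route from (2,3): right 1 to (2,4), down 1 to (3,4), right 1 to (3,5), up 2 to (1,5), left 3 to (1,2), down 1 to (2,2) — 9 moves in all.
Check: all required cells visited; 9 ≤ 9 moves.

(2,3) - (2,4) - (3,4) - (3,5) - (2,5) - (1,5) - (1,4) - (1,3) - (1,2) - (2,2)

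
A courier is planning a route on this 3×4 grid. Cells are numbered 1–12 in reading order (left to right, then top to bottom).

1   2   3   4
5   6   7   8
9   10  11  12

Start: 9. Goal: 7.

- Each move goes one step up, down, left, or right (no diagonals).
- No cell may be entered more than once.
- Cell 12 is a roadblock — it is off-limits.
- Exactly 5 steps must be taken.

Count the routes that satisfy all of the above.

5

Need simple routes of exactly 5 moves from 9 to 7 (Manhattan distance 3, so 1 moves are spent on a detour and 1 undoing it).
Enumerating: 9 5 1 2 6 7 | 9 5 1 2 3 7 | 9 5 6 2 3 7 | 9 5 6 10 11 7 | 9 10 6 2 3 7.
That gives 5 routes.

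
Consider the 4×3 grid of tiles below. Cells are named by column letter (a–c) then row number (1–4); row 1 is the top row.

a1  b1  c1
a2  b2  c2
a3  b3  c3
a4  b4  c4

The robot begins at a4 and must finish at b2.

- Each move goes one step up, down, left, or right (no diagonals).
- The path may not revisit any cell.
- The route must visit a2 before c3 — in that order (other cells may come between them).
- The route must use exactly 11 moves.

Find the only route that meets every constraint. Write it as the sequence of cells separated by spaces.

The waypoints must appear in the order a2, c3, with no cell reused.
Route from a4: up 3 to a1, right 2 to c1, down 3 to c4, left 1 to b4, up 2 to b2 — 11 moves in all.
Check: order respected (a2 at step 2, c3 at step 7); 11 moves as required.

a4 a3 a2 a1 b1 c1 c2 c3 c4 b4 b3 b2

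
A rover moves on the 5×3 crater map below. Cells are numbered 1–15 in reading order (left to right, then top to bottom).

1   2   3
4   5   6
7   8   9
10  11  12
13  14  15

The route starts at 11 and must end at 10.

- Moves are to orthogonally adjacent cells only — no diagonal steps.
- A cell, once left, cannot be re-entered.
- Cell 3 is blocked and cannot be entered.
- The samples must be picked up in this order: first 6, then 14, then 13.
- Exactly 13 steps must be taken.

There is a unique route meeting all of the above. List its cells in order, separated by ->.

The waypoints must appear in the order 6, 14, 13, with no cell reused.
Route from 11: up to 8, left to 7, 2× up (reaching 1), right to 2, down to 5, right to 6, 3× down (reaching 15), 2× left (reaching 13), up to 10 — 13 moves in all.
Check: order respected (6 at step 7, 14 at step 11, 13 at step 12); 13 moves as required.

11 -> 8 -> 7 -> 4 -> 1 -> 2 -> 5 -> 6 -> 9 -> 12 -> 15 -> 14 -> 13 -> 10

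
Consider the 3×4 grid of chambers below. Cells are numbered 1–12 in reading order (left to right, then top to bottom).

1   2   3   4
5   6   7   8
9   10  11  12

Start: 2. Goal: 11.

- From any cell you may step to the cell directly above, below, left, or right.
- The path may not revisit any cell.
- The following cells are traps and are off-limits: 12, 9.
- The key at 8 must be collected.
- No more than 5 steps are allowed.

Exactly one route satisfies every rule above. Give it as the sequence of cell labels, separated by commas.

The 5-move cap with required stops at 8 leaves no slack for detours.
Route from 2: 2× right (reaching 4), down to 8, left to 7, down to 11 — 5 moves in all.
Check: all required cells visited; 5 ≤ 5 moves.

2, 3, 4, 8, 7, 11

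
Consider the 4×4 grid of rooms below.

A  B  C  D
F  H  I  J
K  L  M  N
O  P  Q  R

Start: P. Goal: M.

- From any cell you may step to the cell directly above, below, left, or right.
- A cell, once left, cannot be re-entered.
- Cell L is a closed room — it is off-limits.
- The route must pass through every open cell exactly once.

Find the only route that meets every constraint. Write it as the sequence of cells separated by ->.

Need to visit all 15 open cells exactly once, starting at P and ending at M.
Cell O has only two open neighbours (K and P), so the path must pass straight through it: one of those is the cell it's entered from and the other is where it exits.
Route from P: left 1 to O, up 3 to A, right 1 to B, down 1 to H, right 1 to I, up 1 to C, right 1 to D, down 3 to R, left 1 to Q, up 1 to M — 14 moves in all.
Check: all 15 open cells covered.

P -> O -> K -> F -> A -> B -> H -> I -> C -> D -> J -> N -> R -> Q -> M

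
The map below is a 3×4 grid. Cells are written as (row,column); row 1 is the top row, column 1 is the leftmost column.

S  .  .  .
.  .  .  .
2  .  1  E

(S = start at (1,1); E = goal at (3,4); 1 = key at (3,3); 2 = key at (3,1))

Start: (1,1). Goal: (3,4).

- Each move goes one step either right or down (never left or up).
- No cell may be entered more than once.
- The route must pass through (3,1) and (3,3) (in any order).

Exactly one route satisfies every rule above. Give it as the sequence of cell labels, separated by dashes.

(1,1) - (2,1) - (3,1) - (3,2) - (3,3) - (3,4)

Moves only go right or down, so the column and row indices never decrease.
Route from (1,1): 2× down (reaching (3,1)), 3× right (reaching (3,4)) — 5 moves in all.
Check: all required cells visited.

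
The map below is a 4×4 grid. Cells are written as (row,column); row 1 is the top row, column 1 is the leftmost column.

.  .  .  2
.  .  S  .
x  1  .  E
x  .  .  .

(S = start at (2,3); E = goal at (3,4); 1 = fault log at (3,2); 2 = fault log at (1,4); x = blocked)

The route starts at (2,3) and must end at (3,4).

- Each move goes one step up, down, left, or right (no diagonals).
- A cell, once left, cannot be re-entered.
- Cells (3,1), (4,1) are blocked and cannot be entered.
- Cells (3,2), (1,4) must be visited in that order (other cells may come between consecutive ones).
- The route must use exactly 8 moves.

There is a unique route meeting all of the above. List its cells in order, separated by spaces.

(2,3) (3,3) (3,2) (2,2) (1,2) (1,3) (1,4) (2,4) (3,4)

The waypoints must appear in the order (3,2), (1,4), with no cell reused.
Route from (2,3): down to (3,3), left to (3,2), 2× up (reaching (1,2)), 2× right (reaching (1,4)), 2× down (reaching (3,4)) — 8 moves in all.
Check: order respected (1 at step 2, 2 at step 6); 8 moves as required.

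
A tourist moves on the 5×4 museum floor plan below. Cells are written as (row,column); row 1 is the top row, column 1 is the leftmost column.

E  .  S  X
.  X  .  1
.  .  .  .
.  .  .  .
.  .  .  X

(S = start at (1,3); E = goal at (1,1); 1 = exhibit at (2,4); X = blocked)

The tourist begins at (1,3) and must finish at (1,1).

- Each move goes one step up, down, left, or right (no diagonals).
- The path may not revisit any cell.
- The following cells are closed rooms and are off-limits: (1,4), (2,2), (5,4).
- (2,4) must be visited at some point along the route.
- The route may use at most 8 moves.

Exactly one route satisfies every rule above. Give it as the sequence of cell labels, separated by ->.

The 8-move cap with required stops at (2,4) leaves no slack for detours.
Route from (1,3): down to (2,3), right to (2,4), down to (3,4), 3× left (reaching (3,1)), 2× up (reaching (1,1)) — 8 moves in all.
Check: all required cells visited; 8 ≤ 8 moves.

(1,3) -> (2,3) -> (2,4) -> (3,4) -> (3,3) -> (3,2) -> (3,1) -> (2,1) -> (1,1)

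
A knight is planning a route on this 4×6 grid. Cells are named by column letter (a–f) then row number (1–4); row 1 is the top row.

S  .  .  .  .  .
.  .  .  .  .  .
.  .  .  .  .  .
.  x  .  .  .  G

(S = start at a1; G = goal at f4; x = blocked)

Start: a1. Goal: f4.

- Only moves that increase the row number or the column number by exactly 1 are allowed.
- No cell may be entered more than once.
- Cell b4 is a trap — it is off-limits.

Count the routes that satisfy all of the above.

52

A right/down-only route from a1 to f4 makes exactly 3 down-moves and 5 right-moves in some order.
With no other constraints that would be C(8,3) = 56 routes.
Subtract routes through each blocked cell (inclusion–exclusion for overlaps): − through b4: 4 → 52.
That gives 52 routes.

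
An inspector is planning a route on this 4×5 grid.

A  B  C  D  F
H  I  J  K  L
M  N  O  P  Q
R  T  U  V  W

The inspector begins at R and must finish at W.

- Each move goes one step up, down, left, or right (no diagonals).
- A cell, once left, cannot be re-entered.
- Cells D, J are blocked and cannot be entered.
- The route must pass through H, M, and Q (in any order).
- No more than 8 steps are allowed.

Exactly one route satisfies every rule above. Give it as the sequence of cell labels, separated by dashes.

Any route must reach H, M, and Q and still end at W within 8 moves, so the order of the required stops is forced.
Route from R: up 2 to H, right 1 to I, down 1 to N, right 3 to Q, down 1 to W — 8 moves in all.
Check: all required cells visited; 8 ≤ 8 moves.

R - M - H - I - N - O - P - Q - W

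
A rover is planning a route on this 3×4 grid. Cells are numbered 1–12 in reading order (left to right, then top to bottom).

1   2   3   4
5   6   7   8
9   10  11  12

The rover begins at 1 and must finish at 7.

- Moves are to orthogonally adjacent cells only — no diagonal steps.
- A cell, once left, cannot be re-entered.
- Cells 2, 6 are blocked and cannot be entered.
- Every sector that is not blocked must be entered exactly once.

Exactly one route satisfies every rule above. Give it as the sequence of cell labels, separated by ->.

Need to visit all 10 open cells exactly once, starting at 1 and ending at 7.
Cell 9 has only two open neighbours (5 and 10), so the path must pass straight through it: one of those is the cell it's entered from and the other is where it exits.
Route from 1: down 2 to 9, right 3 to 12, up 2 to 4, left 1 to 3, down 1 to 7 — 9 moves in all.
Check: all 10 open cells covered.

1 -> 5 -> 9 -> 10 -> 11 -> 12 -> 8 -> 4 -> 3 -> 7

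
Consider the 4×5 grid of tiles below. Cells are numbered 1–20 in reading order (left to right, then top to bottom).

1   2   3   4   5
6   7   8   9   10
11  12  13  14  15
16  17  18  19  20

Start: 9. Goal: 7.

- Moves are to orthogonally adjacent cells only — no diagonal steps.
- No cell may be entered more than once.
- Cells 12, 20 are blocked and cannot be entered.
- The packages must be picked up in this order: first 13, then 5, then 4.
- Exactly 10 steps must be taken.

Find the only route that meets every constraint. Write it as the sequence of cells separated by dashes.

9 - 8 - 13 - 14 - 15 - 10 - 5 - 4 - 3 - 2 - 7

The waypoints must appear in the order 13, 5, 4, with no cell reused.
Route from 9: left to 8, down to 13, 2× right (reaching 15), 2× up (reaching 5), 3× left (reaching 2), down to 7 — 10 moves in all.
Check: order respected (13 at step 2, 5 at step 6, 4 at step 7); 10 moves as required.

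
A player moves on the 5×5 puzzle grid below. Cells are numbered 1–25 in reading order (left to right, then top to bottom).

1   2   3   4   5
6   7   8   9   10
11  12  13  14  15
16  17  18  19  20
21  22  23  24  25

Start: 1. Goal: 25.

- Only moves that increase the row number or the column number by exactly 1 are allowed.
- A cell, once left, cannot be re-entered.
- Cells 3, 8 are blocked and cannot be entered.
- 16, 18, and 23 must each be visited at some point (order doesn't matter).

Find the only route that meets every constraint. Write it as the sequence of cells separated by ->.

1 -> 6 -> 11 -> 16 -> 17 -> 18 -> 23 -> 24 -> 25

Moves only go right or down, so the column and row indices never decrease.
Route from 1: 3× down (reaching 16), 2× right (reaching 18), down to 23, 2× right (reaching 25) — 8 moves in all.
Check: all required cells visited.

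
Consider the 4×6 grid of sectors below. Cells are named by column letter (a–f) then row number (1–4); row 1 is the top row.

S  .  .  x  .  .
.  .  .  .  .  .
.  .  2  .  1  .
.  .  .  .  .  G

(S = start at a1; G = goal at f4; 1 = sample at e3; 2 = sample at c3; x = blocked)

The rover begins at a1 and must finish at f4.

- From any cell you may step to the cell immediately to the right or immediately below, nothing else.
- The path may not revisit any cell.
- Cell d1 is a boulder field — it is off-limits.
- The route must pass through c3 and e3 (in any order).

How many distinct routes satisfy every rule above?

A right/down-only route from a1 to f4 makes exactly 3 down-moves and 5 right-moves in some order.
With no other constraints that would be C(8,3) = 56 routes.
A monotone route can only reach the required cells in the order c3, e3, so split there and multiply the segment counts (each segment already excludes blocked cells): a1→c3: 6; c3→e3: 1; e3→f4: 2; product = 12.
That gives 12 routes.

12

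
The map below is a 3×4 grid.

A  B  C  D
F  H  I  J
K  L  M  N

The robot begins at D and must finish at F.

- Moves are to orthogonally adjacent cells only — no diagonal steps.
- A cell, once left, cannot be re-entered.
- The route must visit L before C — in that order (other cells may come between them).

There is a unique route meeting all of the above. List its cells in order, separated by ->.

The waypoints must appear in the order L, C, with no cell reused.
Route from D: 2× down (reaching N), 2× left (reaching L), up to H, right to I, up to C, 2× left (reaching A), down to F — 10 moves in all.
Check: order respected (L at step 4, C at step 7).

D -> J -> N -> M -> L -> H -> I -> C -> B -> A -> F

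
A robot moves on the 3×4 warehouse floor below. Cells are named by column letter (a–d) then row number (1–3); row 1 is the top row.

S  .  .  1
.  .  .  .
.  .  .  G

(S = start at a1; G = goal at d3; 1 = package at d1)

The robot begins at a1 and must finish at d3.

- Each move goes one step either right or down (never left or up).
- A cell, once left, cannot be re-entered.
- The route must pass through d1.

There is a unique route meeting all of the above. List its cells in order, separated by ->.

a1 -> b1 -> c1 -> d1 -> d2 -> d3

Moves only go right or down, so the column and row indices never decrease.
Route from a1: 3× right (reaching d1), 2× down (reaching d3) — 5 moves in all.
Check: all required cells visited.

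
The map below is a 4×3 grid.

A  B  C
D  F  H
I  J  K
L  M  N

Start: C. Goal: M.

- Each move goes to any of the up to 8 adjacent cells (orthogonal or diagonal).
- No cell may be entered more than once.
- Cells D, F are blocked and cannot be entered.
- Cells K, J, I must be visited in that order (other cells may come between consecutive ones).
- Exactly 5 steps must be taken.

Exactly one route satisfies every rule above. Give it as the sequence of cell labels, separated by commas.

C, H, K, J, I, M

The waypoints must appear in the order K, J, I, with no cell reused.
Route from C: 2× down (reaching K), 2× left (reaching I), down-right to M — 5 moves in all.
Check: order respected (K at step 2, J at step 3, I at step 4); 5 moves as required.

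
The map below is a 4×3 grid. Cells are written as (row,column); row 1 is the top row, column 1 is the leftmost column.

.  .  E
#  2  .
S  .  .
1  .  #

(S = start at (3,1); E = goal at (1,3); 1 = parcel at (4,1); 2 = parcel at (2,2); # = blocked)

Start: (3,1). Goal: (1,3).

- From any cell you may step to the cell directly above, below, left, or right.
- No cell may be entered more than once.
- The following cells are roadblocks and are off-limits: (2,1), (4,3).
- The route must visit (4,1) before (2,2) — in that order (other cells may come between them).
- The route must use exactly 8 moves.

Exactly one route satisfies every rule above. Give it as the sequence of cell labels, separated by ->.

The waypoints must appear in the order (4,1), (2,2), with no cell reused.
Route from (3,1): down 1 to (4,1), right 1 to (4,2), up 1 to (3,2), right 1 to (3,3), up 1 to (2,3), left 1 to (2,2), up 1 to (1,2), right 1 to (1,3) — 8 moves in all.
Check: order respected (1 at step 1, 2 at step 6); 8 moves as required.

(3,1) -> (4,1) -> (4,2) -> (3,2) -> (3,3) -> (2,3) -> (2,2) -> (1,2) -> (1,3)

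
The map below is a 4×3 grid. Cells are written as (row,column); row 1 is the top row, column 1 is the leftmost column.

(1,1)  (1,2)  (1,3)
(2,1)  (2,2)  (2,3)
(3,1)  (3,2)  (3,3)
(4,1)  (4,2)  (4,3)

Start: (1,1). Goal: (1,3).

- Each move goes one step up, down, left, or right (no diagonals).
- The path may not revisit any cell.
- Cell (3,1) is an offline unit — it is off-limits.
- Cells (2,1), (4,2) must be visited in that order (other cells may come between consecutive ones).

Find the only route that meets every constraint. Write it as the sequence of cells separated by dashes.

The waypoints must appear in the order (2,1), (4,2), with no cell reused.
Route from (1,1): down to (2,1), right to (2,2), 2× down (reaching (4,2)), right to (4,3), 3× up (reaching (1,3)) — 8 moves in all.
Check: order respected ((2,1) at step 1, (4,2) at step 4).

(1,1) - (2,1) - (2,2) - (3,2) - (4,2) - (4,3) - (3,3) - (2,3) - (1,3)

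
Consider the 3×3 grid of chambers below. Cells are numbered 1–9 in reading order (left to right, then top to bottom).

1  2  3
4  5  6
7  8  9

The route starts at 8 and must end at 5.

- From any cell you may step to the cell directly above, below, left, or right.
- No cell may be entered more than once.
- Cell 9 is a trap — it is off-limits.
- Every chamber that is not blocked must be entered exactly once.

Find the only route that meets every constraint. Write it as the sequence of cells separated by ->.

Need to visit all 8 open cells exactly once, starting at 8 and ending at 5.
Cell 6 has only two open neighbours (3 and 5), so the path must pass straight through it: one of those is the cell it's entered from and the other is where it exits.
Route from 8: left to 7, 2× up (reaching 1), 2× right (reaching 3), down to 6, left to 5 — 7 moves in all.
Check: all 8 open cells covered.

8 -> 7 -> 4 -> 1 -> 2 -> 3 -> 6 -> 5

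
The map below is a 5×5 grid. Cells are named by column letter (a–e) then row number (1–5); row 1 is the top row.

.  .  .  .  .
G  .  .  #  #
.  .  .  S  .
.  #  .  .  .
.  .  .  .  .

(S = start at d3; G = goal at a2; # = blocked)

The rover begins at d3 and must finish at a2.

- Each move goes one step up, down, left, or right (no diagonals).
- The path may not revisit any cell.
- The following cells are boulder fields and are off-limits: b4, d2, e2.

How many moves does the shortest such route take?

The Manhattan distance from d3 to a2 is |3−2| + |4−1| = 4, so at least 4 moves are needed.
A route of 4 moves achieves this: d3 → c3 → c2 → b2 → a2.
Since 4 matches the lower bound, it is optimal.

4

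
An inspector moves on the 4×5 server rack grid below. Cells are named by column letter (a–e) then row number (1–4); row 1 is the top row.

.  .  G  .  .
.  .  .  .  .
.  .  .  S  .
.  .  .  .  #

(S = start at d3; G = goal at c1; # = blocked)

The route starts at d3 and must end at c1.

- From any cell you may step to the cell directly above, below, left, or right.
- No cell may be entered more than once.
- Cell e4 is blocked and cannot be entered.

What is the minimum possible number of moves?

3

The Manhattan distance from d3 to c1 is |3−1| + |4−3| = 3, so at least 3 moves are needed.
A route of 3 moves achieves this: d3 → d2 → d1 → c1.
Since 3 matches the lower bound, it is optimal.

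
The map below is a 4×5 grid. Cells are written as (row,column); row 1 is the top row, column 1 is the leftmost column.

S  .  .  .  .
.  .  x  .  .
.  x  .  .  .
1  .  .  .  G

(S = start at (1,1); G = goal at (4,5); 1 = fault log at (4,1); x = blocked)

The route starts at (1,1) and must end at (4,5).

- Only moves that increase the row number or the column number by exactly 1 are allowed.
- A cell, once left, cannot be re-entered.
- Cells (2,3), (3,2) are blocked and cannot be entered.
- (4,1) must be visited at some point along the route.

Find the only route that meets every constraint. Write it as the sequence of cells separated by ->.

(1,1) -> (2,1) -> (3,1) -> (4,1) -> (4,2) -> (4,3) -> (4,4) -> (4,5)

Moves only go right or down, so the column and row indices never decrease.
Route from (1,1): 3× down (reaching (4,1)), 4× right (reaching (4,5)) — 7 moves in all.
Check: all required cells visited.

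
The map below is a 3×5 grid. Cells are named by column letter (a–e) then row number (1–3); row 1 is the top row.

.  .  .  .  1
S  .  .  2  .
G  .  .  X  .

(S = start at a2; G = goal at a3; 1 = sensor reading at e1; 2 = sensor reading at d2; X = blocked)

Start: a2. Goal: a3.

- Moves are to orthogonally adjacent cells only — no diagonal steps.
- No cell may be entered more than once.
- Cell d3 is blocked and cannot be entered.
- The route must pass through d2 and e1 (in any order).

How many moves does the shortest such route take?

11

Any route passes through d2 and e1 in some order between a2 and a3. Summing Manhattan distances along each leg and taking the cheapest ordering (a2 → e1 → d2 → a3) gives a lower bound of 5 + 2 + 4 = 11 moves.
A route of 11 moves achieves this: a2 → a1 → b1 → c1 → d1 → e1 → e2 → d2 → c2 → c3 → b3 → a3.
Since 11 matches the lower bound, it is optimal.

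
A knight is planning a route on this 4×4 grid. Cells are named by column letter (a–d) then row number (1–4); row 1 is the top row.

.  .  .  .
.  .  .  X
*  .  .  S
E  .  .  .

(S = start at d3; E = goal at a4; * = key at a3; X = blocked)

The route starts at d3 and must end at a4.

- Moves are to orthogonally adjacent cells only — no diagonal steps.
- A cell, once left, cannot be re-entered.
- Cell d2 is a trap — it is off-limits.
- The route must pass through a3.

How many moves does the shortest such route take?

Any route passes through a3 somewhere between d3 and a4. Summing Manhattan distances along the two legs (d3 → a3 → a4) gives a lower bound of 3 + 1 = 4 moves.
A route of 4 moves achieves this: d3 → c3 → b3 → a3 → a4.
Since 4 matches the lower bound, it is optimal.

4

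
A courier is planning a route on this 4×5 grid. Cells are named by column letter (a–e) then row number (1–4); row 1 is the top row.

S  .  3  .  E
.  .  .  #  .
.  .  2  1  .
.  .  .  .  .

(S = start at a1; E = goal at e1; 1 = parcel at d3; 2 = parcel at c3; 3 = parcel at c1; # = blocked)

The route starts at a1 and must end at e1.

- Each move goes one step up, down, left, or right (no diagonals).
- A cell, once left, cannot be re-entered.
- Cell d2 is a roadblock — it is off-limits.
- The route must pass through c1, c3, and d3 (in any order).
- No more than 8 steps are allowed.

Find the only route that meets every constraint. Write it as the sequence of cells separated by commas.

a1, b1, c1, c2, c3, d3, e3, e2, e1

Any route must reach c1, c3, and d3 and still end at e1 within 8 moves, so the order of the required stops is forced.
Route from a1: right 2 to c1, down 2 to c3, right 2 to e3, up 2 to e1 — 8 moves in all.
Check: all required cells visited; 8 ≤ 8 moves.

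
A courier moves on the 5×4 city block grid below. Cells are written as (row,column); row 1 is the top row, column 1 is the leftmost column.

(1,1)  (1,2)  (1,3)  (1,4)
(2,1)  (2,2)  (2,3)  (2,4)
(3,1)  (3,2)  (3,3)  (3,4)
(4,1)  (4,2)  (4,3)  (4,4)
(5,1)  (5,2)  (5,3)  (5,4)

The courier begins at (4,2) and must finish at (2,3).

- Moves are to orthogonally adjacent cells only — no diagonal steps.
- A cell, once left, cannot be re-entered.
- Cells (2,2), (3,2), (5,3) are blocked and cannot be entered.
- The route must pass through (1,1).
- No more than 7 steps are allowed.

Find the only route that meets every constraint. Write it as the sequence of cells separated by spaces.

(4,2) (4,1) (3,1) (2,1) (1,1) (1,2) (1,3) (2,3)

The budget equals the shortest possible length, so every move has to be on a shortest route through the required cells.
Route from (4,2): left to (4,1), 3× up (reaching (1,1)), 2× right (reaching (1,3)), down to (2,3) — 7 moves in all.
Check: all required cells visited; 7 ≤ 7 moves.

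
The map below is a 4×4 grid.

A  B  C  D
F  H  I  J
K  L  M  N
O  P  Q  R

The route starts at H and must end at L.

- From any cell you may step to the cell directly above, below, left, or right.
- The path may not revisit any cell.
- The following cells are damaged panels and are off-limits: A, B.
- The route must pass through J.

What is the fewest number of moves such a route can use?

Any route passes through J somewhere between H and L. Summing Manhattan distances along the two legs (H → J → L) gives a lower bound of 2 + 3 = 5 moves.
A route of 5 moves achieves this: H → I → J → N → M → L.
Since 5 matches the lower bound, it is optimal.

5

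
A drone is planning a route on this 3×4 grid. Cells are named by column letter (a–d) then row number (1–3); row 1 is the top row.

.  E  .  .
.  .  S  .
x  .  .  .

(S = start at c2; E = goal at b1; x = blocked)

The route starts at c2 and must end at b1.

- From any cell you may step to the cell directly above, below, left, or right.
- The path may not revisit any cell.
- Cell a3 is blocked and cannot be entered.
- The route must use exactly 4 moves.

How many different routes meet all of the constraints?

Need simple routes of exactly 4 moves from c2 to b1 (Manhattan distance 2, so 1 moves are spent on a detour and 1 undoing it).
Enumerating: c2 c3 b3 b2 b1 | c2 b2 a2 a1 b1 | c2 d2 d1 c1 b1.
That gives 3 routes.

3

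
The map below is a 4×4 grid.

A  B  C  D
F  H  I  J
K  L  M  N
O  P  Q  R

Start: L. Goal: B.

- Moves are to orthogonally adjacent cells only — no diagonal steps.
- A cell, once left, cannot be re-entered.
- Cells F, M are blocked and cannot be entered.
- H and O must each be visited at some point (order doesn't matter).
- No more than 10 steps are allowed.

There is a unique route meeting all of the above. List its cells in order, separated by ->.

The budget equals the shortest possible length, so every move has to be on a shortest route through the required cells.
Route from L: left 1 to K, down 1 to O, right 3 to R, up 2 to J, left 2 to H, up 1 to B — 10 moves in all.
Check: all required cells visited; 10 ≤ 10 moves.

L -> K -> O -> P -> Q -> R -> N -> J -> I -> H -> B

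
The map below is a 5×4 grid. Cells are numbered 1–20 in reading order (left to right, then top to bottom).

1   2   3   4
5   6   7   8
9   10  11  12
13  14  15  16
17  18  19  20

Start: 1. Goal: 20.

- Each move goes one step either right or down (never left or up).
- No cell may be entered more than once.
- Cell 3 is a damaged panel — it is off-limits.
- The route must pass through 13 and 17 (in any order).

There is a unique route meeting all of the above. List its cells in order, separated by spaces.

Moves only go right or down, so the column and row indices never decrease.
Route from 1: down 4 to 17, right 3 to 20 — 7 moves in all.
Check: all required cells visited.

1 5 9 13 17 18 19 20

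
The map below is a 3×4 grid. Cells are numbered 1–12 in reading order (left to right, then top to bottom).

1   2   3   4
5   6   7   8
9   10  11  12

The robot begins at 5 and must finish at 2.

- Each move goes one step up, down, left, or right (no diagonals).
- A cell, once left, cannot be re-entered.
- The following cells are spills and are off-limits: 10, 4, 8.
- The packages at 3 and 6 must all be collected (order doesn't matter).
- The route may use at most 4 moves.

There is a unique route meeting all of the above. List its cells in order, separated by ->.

The budget equals the shortest possible length, so every move has to be on a shortest route through the required cells.
Route from 5: right 2 to 7, up 1 to 3, left 1 to 2 — 4 moves in all.
Check: all required cells visited; 4 ≤ 4 moves.

5 -> 6 -> 7 -> 3 -> 2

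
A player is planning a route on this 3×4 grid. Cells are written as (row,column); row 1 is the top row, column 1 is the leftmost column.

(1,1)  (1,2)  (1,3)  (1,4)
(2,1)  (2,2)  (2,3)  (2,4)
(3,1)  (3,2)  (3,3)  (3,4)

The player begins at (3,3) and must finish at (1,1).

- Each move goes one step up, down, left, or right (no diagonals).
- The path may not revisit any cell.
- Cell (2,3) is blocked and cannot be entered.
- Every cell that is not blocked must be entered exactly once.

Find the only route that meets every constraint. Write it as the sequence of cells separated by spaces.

(3,3) (3,4) (2,4) (1,4) (1,3) (1,2) (2,2) (3,2) (3,1) (2,1) (1,1)

Need to visit all 11 open cells exactly once, starting at (3,3) and ending at (1,1).
Route from (3,3): right 1 to (3,4), up 2 to (1,4), left 2 to (1,2), down 2 to (3,2), left 1 to (3,1), up 2 to (1,1) — 10 moves in all.
Check: all 11 open cells covered.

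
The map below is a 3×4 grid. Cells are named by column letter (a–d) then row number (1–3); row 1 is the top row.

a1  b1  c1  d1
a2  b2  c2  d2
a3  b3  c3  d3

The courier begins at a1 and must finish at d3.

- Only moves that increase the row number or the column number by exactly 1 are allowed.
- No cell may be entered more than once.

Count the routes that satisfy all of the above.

A right/down-only route from a1 to d3 makes exactly 2 down-moves and 3 right-moves in some order.
With no other constraints that would be C(5,2) = 10 routes.
That gives 10 routes.

10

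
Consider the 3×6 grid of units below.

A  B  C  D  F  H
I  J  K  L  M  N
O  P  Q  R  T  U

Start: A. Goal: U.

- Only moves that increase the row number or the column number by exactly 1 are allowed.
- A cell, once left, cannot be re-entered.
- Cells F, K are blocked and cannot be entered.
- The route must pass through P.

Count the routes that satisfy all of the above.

3

A right/down-only route from A to U makes exactly 2 down-moves and 5 right-moves in some order.
With no other constraints that would be C(7,2) = 21 routes.
Split at P and multiply the segment counts (each segment already excludes blocked cells): A→P: 3; P→U: 1; product = 3.
That gives 3 routes.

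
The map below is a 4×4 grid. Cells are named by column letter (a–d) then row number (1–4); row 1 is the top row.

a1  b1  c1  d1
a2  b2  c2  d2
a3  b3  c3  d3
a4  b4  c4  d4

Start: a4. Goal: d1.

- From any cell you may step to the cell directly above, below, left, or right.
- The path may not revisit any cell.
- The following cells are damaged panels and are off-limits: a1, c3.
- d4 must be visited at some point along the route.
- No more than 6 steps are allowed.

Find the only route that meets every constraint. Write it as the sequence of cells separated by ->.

The 6-move cap with required stops at d4 leaves no slack for detours.
Route from a4: right 3 to d4, up 3 to d1 — 6 moves in all.
Check: all required cells visited; 6 ≤ 6 moves.

a4 -> b4 -> c4 -> d4 -> d3 -> d2 -> d1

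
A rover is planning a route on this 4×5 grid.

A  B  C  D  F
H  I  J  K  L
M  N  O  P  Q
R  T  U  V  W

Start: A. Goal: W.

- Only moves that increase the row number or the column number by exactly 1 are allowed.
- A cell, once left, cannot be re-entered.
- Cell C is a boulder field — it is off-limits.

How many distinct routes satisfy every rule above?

A right/down-only route from A to W makes exactly 3 down-moves and 4 right-moves in some order.
With no other constraints that would be C(7,3) = 35 routes.
Subtract routes through each blocked cell (inclusion–exclusion for overlaps): − through C: 10 → 25.
That gives 25 routes.

25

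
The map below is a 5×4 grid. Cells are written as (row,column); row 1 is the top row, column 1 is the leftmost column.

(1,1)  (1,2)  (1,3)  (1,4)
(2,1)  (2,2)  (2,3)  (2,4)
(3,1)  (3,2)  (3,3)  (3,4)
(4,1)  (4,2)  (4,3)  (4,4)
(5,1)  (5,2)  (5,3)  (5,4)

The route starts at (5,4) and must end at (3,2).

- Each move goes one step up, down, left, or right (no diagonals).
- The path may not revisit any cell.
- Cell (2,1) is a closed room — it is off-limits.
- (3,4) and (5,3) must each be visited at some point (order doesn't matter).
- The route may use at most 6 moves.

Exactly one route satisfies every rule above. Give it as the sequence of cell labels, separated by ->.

The budget equals the shortest possible length, so every move has to be on a shortest route through the required cells.
Route from (5,4): left 1 to (5,3), up 1 to (4,3), right 1 to (4,4), up 1 to (3,4), left 2 to (3,2) — 6 moves in all.
Check: all required cells visited; 6 ≤ 6 moves.

(5,4) -> (5,3) -> (4,3) -> (4,4) -> (3,4) -> (3,3) -> (3,2)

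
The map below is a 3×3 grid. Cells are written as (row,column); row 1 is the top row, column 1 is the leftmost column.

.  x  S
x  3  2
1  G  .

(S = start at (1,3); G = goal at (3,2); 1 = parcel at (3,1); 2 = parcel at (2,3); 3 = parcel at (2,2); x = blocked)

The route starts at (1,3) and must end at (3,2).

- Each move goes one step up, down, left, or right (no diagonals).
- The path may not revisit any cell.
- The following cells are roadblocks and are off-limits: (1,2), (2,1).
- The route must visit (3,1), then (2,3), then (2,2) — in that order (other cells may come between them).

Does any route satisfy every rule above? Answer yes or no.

no

(3,1) must be visited but has only one open neighbour ((3,2)), and it is neither the start nor the goal — the route would have to enter and leave through (3,2), re-entering it.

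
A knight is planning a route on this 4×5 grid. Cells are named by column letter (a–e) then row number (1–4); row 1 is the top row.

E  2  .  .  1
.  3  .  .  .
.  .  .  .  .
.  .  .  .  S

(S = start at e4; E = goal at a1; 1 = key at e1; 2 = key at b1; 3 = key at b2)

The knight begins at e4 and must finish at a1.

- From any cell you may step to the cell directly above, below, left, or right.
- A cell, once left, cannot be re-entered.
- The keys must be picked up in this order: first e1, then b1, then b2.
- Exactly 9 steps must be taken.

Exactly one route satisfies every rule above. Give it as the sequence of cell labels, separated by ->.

The waypoints must appear in the order e1, b1, b2, with no cell reused.
Route from e4: 3× up (reaching e1), 3× left (reaching b1), down to b2, left to a2, up to a1 — 9 moves in all.
Check: order respected (1 at step 3, 2 at step 6, 3 at step 7); 9 moves as required.

e4 -> e3 -> e2 -> e1 -> d1 -> c1 -> b1 -> b2 -> a2 -> a1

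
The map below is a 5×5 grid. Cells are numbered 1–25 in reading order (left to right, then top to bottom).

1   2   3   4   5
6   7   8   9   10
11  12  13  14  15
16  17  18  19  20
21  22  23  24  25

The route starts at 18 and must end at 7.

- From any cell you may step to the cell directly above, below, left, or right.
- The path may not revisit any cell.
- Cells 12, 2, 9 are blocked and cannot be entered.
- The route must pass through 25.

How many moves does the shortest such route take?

Any route passes through 25 somewhere between 18 and 7. Summing Manhattan distances along the two legs (18 → 25 → 7) gives a lower bound of 3 + 6 = 9 moves.
A route of 9 moves achieves this: 18 → 23 → 24 → 25 → 20 → 15 → 14 → 13 → 8 → 7.
Since 9 matches the lower bound, it is optimal.

9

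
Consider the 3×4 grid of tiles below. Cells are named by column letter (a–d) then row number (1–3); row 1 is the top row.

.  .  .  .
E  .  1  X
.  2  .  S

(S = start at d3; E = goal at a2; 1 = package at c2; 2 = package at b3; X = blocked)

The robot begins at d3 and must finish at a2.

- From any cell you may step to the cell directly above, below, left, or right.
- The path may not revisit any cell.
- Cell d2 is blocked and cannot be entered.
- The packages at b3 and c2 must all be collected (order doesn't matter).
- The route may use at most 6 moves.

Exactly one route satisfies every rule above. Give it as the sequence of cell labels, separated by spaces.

d3 c3 c2 b2 b3 a3 a2

Any route must reach b3 and c2 and still end at a2 within 6 moves, so the order of the required stops is forced.
Route from d3: left to c3, up to c2, left to b2, down to b3, left to a3, up to a2 — 6 moves in all.
Check: all required cells visited; 6 ≤ 6 moves.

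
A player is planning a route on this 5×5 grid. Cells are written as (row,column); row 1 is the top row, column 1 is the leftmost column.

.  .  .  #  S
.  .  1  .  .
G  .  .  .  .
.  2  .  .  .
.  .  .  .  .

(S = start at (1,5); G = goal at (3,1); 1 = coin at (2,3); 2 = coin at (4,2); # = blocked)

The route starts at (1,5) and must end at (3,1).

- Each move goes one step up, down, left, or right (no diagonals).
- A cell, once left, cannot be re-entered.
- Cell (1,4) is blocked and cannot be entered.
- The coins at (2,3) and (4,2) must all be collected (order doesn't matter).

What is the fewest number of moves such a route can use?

8

Any route passes through (2,3) and (4,2) in some order between (1,5) and (3,1). Summing Manhattan distances along each leg and taking the cheapest ordering ((1,5) → (2,3) → (4,2) → (3,1)) gives a lower bound of 3 + 3 + 2 = 8 moves.
A route of 8 moves achieves this: (1,5) → (2,5) → (2,4) → (2,3) → (3,3) → (4,3) → (4,2) → (3,2) → (3,1).
Since 8 matches the lower bound, it is optimal.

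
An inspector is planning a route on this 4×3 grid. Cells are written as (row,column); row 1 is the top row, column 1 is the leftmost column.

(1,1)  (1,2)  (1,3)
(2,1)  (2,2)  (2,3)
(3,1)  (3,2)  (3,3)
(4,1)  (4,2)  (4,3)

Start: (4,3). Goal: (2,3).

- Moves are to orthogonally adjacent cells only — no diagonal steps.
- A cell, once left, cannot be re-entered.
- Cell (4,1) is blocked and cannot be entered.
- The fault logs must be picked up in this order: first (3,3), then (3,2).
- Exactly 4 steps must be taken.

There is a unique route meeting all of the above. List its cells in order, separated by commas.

The waypoints must appear in the order (3,3), (3,2), with no cell reused.
Route from (4,3): up to (3,3), left to (3,2), up to (2,2), right to (2,3) — 4 moves in all.
Check: order respected ((3,3) at step 1, (3,2) at step 2); 4 moves as required.

(4,3), (3,3), (3,2), (2,2), (2,3)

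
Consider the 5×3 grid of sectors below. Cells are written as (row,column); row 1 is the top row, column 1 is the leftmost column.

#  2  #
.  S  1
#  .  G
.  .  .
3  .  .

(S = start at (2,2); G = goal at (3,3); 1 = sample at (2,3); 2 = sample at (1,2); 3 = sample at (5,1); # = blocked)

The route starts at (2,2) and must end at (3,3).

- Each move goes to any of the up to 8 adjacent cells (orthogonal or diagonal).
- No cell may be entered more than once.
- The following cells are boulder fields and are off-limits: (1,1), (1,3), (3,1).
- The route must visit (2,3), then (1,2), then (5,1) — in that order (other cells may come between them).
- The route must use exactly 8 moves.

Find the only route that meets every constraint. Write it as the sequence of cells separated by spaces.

The waypoints must appear in the order (2,3), (1,2), (5,1), with no cell reused.
Route from (2,2): right to (2,3), up-left to (1,2), down-left to (2,1), down-right to (3,2), down-left to (4,1), down to (5,1), 2× up-right (reaching (3,3)) — 8 moves in all.
Check: order respected (1 at step 1, 2 at step 2, 3 at step 6); 8 moves as required.

(2,2) (2,3) (1,2) (2,1) (3,2) (4,1) (5,1) (4,2) (3,3)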